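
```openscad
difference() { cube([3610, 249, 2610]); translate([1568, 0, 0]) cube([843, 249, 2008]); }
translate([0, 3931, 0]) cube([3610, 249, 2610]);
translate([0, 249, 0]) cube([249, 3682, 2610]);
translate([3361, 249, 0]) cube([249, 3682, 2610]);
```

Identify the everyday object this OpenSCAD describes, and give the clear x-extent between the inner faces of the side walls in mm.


A single room. The interior width is 3112 mm.

Four walls enclosing a rectangle with a door in the front wall — a room. Outside width 3610 minus two 249 mm walls gives 3112 mm.


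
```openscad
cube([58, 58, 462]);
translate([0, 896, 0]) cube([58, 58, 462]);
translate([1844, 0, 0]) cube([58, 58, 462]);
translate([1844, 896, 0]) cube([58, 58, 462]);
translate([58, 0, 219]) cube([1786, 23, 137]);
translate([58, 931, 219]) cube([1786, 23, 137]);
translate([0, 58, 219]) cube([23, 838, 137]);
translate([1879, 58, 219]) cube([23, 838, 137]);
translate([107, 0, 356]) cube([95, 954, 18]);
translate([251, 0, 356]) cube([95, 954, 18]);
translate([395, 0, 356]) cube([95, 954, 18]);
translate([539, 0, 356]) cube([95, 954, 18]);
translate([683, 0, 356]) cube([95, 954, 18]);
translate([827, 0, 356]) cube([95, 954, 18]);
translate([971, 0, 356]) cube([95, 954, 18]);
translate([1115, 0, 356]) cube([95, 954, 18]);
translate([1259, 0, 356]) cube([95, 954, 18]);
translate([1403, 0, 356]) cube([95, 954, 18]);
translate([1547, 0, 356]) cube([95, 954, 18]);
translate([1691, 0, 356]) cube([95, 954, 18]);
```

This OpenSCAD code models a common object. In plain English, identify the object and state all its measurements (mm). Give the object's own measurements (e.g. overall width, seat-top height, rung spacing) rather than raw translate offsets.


A bed frame 1902 mm long (x) by 954 mm wide (y). Four 58×58 mm corner posts, 462 mm tall, at the corners of the footprint. Four rails of 23 mm thickness and 137 mm height run between adjacent posts with their undersides at z = 219 mm, their outer faces flush with the outside of the frame (the two x-running rails run between the posts' inner faces; the two y-running rails run between the posts' inner faces). 12 slats, each 95 mm wide (x) and 18 mm thick, lie across the top of the two x-running rails, running the full 954 mm width of the frame in y; along x they sit between the end posts with a 49 mm gap after the −x posts and between neighbouring slats, leaving 58 mm before the +x posts.


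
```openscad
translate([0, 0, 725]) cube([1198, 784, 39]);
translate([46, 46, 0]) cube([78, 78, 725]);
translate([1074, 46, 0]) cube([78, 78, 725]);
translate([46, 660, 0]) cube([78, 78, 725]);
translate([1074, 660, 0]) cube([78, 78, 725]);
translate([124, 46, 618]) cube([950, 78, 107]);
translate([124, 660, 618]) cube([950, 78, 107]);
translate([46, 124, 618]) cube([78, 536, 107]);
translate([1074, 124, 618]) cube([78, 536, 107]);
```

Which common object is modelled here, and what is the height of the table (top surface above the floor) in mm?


A table. The table height is 764 mm.

A 1198×784×39 slab sits at z = 725 on four 78 mm square posts — a table. The top surface is at 725 + 39 = 764 mm.


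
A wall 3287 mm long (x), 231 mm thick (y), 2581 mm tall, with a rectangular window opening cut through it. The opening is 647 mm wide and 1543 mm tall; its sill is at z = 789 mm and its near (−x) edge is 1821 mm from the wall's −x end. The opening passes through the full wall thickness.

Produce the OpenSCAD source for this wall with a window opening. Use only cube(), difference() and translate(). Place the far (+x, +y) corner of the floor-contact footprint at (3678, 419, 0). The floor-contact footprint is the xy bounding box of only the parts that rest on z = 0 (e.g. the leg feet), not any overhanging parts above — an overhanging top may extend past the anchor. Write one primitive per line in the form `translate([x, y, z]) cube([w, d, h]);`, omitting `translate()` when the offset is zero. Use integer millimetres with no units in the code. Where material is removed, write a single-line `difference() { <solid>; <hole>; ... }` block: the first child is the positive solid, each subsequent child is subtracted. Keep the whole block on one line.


difference() { translate([391, 188, 0]) cube([3287, 231, 2581]); translate([2212, 188, 789]) cube([647, 231, 1543]); }


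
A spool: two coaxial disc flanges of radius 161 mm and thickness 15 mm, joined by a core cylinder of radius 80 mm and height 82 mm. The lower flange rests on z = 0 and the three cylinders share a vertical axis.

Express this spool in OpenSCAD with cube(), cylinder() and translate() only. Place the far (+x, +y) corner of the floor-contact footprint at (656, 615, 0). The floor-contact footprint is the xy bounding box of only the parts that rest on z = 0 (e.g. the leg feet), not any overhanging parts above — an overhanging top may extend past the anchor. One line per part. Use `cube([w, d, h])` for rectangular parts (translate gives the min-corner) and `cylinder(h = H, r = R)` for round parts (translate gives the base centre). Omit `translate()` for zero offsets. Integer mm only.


translate([495, 454, 0]) cylinder(h = 15, r = 161);
translate([495, 454, 15]) cylinder(h = 82, r = 80);
translate([495, 454, 97]) cylinder(h = 15, r = 161);


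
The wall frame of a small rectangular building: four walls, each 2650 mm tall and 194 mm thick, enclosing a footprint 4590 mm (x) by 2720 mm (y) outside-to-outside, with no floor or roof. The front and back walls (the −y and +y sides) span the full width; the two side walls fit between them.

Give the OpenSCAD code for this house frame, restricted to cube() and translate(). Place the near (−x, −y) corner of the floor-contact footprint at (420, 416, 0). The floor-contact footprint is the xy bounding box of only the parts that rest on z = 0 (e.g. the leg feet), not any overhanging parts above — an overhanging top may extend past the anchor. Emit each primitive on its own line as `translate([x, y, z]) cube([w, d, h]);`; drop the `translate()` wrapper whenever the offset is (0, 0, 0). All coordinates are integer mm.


translate([420, 416, 0]) cube([4590, 194, 2650]);
translate([420, 2942, 0]) cube([4590, 194, 2650]);
translate([420, 610, 0]) cube([194, 2332, 2650]);
translate([4816, 610, 0]) cube([194, 2332, 2650]);


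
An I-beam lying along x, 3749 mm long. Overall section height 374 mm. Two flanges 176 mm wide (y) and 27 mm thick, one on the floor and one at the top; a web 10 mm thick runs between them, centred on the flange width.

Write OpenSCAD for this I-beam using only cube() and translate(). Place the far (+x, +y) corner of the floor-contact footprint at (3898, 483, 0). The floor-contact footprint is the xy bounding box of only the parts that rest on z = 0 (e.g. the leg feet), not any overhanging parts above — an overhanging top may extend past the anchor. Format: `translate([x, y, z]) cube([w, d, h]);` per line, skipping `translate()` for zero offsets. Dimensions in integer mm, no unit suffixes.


translate([149, 307, 0]) cube([3749, 176, 27]);
translate([149, 390, 27]) cube([3749, 10, 320]);
translate([149, 307, 347]) cube([3749, 176, 27]);


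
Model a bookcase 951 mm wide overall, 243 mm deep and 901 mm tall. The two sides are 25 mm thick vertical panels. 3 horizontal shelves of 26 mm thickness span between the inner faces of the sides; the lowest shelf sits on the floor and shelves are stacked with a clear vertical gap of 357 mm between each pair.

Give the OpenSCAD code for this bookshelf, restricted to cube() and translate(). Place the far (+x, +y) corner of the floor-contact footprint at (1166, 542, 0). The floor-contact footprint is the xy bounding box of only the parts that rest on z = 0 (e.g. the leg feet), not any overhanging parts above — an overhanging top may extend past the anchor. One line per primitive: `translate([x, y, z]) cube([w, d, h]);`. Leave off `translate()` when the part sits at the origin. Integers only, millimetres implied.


translate([215, 299, 0]) cube([25, 243, 901]);
translate([1141, 299, 0]) cube([25, 243, 901]);
translate([240, 299, 0]) cube([901, 243, 26]);
translate([240, 299, 383]) cube([901, 243, 26]);
translate([240, 299, 766]) cube([901, 243, 26]);


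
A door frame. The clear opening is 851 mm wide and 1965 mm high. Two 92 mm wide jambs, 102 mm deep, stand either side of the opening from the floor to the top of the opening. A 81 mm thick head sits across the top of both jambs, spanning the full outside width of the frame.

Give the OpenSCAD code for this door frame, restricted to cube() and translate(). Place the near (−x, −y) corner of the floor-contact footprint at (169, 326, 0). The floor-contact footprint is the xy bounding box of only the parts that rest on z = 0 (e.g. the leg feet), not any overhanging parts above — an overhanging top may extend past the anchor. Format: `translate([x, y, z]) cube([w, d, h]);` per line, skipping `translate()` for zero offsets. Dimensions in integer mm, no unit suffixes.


translate([169, 326, 0]) cube([92, 102, 1965]);
translate([1112, 326, 0]) cube([92, 102, 1965]);
translate([169, 326, 1965]) cube([1035, 102, 81]);


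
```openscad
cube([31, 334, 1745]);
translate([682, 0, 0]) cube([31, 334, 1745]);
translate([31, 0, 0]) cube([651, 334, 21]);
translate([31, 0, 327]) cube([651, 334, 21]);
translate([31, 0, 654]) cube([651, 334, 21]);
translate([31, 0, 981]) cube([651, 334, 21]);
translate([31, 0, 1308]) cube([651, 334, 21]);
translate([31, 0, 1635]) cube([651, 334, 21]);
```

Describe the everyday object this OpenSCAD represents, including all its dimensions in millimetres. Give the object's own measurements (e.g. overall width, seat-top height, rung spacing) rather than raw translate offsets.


An open bookshelf. Two side panels, each 31 mm thick, 334 mm deep and 1745 mm tall, stand 713 mm apart (outside-to-outside). Between them sit 6 shelves, each 21 mm thick and 334 mm deep, spanning the full gap between the sides. The bottom shelf rests on the floor (its underside at z = 0) and the clear gap between one shelf's top and the next shelf's underside is 306 mm.


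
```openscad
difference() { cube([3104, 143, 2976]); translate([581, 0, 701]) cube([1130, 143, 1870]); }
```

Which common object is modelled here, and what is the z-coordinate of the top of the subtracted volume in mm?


A wall with a window opening. The window head height is 2571 mm.

A wall with a rectangular opening subtracted — a window. Sill at z = 701, opening 1870 mm tall, so the head is at 701 + 1870 = 2571 mm.


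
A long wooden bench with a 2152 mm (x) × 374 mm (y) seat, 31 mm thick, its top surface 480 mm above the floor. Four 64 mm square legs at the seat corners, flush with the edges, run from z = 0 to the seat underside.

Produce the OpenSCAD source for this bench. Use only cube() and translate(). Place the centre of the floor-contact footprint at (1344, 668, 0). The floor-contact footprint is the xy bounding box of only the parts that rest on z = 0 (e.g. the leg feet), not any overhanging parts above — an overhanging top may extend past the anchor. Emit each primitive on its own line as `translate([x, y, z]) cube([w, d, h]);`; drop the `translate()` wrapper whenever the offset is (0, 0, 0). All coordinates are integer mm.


translate([268, 481, 449]) cube([2152, 374, 31]);
translate([268, 481, 0]) cube([64, 64, 449]);
translate([268, 791, 0]) cube([64, 64, 449]);
translate([2356, 481, 0]) cube([64, 64, 449]);
translate([2356, 791, 0]) cube([64, 64, 449]);


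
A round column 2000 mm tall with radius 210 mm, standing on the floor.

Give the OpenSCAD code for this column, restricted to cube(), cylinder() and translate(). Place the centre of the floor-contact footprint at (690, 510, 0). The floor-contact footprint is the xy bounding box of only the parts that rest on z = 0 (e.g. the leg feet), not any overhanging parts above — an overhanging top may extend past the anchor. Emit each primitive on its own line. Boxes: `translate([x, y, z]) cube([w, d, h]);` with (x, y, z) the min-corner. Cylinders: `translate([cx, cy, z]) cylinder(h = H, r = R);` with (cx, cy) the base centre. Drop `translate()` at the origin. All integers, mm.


translate([690, 510, 0]) cylinder(h = 2000, r = 210);


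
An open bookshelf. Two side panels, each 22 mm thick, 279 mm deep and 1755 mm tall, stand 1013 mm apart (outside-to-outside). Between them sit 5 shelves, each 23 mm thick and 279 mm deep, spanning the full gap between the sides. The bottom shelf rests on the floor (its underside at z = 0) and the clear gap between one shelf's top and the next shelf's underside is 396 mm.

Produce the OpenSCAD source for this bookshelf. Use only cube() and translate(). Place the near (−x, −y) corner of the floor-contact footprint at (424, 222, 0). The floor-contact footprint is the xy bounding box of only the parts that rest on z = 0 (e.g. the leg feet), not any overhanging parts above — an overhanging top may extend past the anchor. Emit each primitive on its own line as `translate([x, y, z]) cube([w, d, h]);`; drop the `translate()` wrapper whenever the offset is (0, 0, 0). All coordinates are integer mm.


translate([424, 222, 0]) cube([22, 279, 1755]);
translate([1415, 222, 0]) cube([22, 279, 1755]);
translate([446, 222, 0]) cube([969, 279, 23]);
translate([446, 222, 419]) cube([969, 279, 23]);
translate([446, 222, 838]) cube([969, 279, 23]);
translate([446, 222, 1257]) cube([969, 279, 23]);
translate([446, 222, 1676]) cube([969, 279, 23]);


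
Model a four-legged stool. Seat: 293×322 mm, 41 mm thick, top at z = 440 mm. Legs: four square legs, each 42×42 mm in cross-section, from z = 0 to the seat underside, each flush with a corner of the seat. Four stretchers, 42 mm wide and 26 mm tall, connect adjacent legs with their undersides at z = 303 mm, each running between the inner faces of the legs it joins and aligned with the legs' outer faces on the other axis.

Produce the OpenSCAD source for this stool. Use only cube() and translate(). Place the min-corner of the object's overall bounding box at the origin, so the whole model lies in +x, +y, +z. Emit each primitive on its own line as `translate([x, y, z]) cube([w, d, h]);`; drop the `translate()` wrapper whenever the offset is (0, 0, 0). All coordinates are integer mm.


translate([0, 0, 399]) cube([293, 322, 41]);
cube([42, 42, 399]);
translate([251, 0, 0]) cube([42, 42, 399]);
translate([0, 280, 0]) cube([42, 42, 399]);
translate([251, 280, 0]) cube([42, 42, 399]);
translate([42, 0, 303]) cube([209, 42, 26]);
translate([42, 280, 303]) cube([209, 42, 26]);
translate([0, 42, 303]) cube([42, 238, 26]);
translate([251, 42, 303]) cube([42, 238, 26]);


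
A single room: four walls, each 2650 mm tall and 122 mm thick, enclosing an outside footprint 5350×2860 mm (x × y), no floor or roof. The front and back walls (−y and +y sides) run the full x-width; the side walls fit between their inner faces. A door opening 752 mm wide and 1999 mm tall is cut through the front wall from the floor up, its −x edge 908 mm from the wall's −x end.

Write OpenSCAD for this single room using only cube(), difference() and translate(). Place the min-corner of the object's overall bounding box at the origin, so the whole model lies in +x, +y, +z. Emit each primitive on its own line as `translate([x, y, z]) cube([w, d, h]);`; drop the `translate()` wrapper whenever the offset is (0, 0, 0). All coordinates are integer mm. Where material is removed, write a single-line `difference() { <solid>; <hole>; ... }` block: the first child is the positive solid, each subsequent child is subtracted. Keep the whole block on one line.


difference() { cube([5350, 122, 2650]); translate([908, 0, 0]) cube([752, 122, 1999]); }
translate([0, 2738, 0]) cube([5350, 122, 2650]);
translate([0, 122, 0]) cube([122, 2616, 2650]);
translate([5228, 122, 0]) cube([122, 2616, 2650]);


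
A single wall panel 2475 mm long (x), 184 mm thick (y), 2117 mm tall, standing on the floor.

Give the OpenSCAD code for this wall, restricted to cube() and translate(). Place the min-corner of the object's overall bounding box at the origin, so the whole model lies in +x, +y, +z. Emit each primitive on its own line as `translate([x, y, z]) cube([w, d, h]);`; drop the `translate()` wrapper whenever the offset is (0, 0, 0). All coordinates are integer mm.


cube([2475, 184, 2117]);


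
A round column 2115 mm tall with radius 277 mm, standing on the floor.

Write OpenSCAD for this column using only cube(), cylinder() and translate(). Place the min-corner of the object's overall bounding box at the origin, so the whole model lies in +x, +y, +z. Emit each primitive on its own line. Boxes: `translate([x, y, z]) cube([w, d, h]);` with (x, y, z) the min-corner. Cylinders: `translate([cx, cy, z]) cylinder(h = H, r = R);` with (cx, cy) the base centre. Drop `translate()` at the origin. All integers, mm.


translate([277, 277, 0]) cylinder(h = 2115, r = 277);


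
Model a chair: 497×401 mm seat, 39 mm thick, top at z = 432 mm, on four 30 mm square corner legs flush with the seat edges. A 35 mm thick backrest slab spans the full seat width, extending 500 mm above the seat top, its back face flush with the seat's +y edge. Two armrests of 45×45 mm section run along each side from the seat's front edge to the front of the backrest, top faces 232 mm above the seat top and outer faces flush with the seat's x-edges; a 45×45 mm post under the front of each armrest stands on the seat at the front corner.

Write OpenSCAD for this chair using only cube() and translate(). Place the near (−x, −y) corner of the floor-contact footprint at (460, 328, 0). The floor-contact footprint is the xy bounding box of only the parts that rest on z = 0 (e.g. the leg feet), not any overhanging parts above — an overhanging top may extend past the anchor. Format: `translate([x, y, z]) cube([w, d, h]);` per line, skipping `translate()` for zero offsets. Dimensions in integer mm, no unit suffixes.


translate([460, 328, 393]) cube([497, 401, 39]);
translate([460, 328, 0]) cube([30, 30, 393]);
translate([927, 328, 0]) cube([30, 30, 393]);
translate([460, 699, 0]) cube([30, 30, 393]);
translate([927, 699, 0]) cube([30, 30, 393]);
translate([460, 694, 432]) cube([497, 35, 500]);
translate([460, 328, 619]) cube([45, 366, 45]);
translate([912, 328, 619]) cube([45, 366, 45]);
translate([460, 328, 432]) cube([45, 45, 187]);
translate([912, 328, 432]) cube([45, 45, 187]);


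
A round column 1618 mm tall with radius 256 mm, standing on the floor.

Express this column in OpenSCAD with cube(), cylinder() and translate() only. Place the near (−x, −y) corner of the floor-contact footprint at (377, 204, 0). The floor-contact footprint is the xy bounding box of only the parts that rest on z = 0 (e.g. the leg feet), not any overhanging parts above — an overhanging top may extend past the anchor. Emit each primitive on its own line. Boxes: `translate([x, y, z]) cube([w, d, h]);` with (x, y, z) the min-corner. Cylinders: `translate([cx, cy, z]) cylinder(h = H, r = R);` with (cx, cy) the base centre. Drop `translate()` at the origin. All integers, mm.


translate([633, 460, 0]) cylinder(h = 1618, r = 256);


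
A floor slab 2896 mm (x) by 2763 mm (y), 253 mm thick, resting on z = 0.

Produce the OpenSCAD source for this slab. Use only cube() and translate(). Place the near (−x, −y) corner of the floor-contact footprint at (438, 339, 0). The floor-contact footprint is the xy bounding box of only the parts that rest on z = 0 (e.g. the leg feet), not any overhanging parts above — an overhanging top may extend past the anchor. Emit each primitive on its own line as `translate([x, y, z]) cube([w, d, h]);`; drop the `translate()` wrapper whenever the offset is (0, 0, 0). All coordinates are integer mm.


translate([438, 339, 0]) cube([2896, 2763, 253]);


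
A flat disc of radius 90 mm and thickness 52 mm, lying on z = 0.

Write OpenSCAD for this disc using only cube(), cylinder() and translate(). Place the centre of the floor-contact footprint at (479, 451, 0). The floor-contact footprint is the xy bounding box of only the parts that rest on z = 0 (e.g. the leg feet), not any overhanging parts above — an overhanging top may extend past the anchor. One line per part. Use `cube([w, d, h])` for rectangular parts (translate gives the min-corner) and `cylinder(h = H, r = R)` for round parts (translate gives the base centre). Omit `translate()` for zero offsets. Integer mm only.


translate([479, 451, 0]) cylinder(h = 52, r = 90);


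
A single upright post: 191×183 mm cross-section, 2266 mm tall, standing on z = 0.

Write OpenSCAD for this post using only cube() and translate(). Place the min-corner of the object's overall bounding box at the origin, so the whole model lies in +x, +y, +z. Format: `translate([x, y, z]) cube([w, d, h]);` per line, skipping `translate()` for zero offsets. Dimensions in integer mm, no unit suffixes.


cube([191, 183, 2266]);


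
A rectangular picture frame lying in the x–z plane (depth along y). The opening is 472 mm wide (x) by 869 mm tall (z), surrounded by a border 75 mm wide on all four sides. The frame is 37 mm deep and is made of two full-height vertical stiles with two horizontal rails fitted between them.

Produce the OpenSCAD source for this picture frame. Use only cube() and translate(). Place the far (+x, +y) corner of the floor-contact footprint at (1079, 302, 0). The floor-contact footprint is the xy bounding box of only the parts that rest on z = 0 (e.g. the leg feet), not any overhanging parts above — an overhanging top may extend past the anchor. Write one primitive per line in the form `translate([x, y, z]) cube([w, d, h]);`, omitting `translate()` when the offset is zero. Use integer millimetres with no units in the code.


translate([457, 265, 0]) cube([75, 37, 1019]);
translate([1004, 265, 0]) cube([75, 37, 1019]);
translate([532, 265, 0]) cube([472, 37, 75]);
translate([532, 265, 944]) cube([472, 37, 75]);


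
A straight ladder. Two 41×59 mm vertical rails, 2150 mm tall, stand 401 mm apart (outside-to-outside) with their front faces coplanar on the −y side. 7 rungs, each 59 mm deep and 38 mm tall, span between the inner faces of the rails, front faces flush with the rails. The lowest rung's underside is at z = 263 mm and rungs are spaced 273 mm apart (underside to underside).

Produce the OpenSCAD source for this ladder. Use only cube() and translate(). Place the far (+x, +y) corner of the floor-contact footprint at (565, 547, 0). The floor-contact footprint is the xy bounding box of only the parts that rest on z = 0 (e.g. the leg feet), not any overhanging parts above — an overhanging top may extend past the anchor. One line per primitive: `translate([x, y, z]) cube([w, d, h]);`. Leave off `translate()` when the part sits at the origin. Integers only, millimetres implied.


// rung span = 401 - 2*41 = 319
// rung[k] z = 263 + k*273
translate([164, 488, 0]) cube([41, 59, 2150]);
translate([524, 488, 0]) cube([41, 59, 2150]);
translate([205, 488, 263]) cube([319, 59, 38]);
translate([205, 488, 536]) cube([319, 59, 38]);
translate([205, 488, 809]) cube([319, 59, 38]);
translate([205, 488, 1082]) cube([319, 59, 38]);
translate([205, 488, 1355]) cube([319, 59, 38]);
translate([205, 488, 1628]) cube([319, 59, 38]);
translate([205, 488, 1901]) cube([319, 59, 38]);


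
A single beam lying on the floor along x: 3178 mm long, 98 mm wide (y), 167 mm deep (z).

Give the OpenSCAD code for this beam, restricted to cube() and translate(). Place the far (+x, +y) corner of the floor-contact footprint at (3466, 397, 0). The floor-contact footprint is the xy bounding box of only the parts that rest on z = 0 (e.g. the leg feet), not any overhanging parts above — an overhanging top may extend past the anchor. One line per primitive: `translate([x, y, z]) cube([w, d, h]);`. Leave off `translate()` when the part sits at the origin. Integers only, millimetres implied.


translate([288, 299, 0]) cube([3178, 98, 167]);


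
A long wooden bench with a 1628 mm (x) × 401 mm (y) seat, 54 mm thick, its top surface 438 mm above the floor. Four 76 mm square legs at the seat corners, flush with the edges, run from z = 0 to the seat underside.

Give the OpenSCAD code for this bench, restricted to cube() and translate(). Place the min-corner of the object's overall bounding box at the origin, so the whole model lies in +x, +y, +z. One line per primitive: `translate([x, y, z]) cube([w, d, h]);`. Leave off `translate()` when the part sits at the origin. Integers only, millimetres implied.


translate([0, 0, 384]) cube([1628, 401, 54]);
cube([76, 76, 384]);
translate([0, 325, 0]) cube([76, 76, 384]);
translate([1552, 0, 0]) cube([76, 76, 384]);
translate([1552, 325, 0]) cube([76, 76, 384]);


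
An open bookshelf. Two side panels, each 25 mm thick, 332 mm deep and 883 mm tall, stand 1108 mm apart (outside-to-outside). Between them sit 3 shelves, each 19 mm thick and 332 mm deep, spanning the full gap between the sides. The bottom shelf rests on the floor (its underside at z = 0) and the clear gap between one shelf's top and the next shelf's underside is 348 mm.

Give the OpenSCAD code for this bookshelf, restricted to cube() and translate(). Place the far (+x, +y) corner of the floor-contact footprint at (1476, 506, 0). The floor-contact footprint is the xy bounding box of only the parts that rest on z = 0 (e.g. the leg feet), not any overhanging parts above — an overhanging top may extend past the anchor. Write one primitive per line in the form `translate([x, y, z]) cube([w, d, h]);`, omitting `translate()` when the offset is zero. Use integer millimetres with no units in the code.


translate([368, 174, 0]) cube([25, 332, 883]);
translate([1451, 174, 0]) cube([25, 332, 883]);
translate([393, 174, 0]) cube([1058, 332, 19]);
translate([393, 174, 367]) cube([1058, 332, 19]);
translate([393, 174, 734]) cube([1058, 332, 19]);


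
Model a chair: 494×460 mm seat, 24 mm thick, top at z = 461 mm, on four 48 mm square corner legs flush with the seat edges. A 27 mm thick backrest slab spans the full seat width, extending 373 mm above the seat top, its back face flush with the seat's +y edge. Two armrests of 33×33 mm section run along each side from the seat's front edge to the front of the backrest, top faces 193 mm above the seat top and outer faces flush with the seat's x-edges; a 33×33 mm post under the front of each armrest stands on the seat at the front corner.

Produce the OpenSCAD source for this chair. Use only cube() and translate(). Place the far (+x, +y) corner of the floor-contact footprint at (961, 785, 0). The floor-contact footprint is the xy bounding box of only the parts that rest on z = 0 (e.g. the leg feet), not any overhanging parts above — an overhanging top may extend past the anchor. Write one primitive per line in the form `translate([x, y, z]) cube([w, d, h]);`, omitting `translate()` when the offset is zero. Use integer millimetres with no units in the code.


translate([467, 325, 437]) cube([494, 460, 24]);
translate([467, 325, 0]) cube([48, 48, 437]);
translate([913, 325, 0]) cube([48, 48, 437]);
translate([467, 737, 0]) cube([48, 48, 437]);
translate([913, 737, 0]) cube([48, 48, 437]);
translate([467, 758, 461]) cube([494, 27, 373]);
translate([467, 325, 621]) cube([33, 433, 33]);
translate([928, 325, 621]) cube([33, 433, 33]);
translate([467, 325, 461]) cube([33, 33, 160]);
translate([928, 325, 461]) cube([33, 33, 160]);


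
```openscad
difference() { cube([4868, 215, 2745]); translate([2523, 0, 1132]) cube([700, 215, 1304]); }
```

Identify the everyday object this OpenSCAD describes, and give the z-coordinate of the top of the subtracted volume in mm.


A wall with a window opening. The window head height is 2436 mm.

A wall with a rectangular opening subtracted — a window. Sill at z = 1132, opening 1304 mm tall, so the head is at 1132 + 1304 = 2436 mm.


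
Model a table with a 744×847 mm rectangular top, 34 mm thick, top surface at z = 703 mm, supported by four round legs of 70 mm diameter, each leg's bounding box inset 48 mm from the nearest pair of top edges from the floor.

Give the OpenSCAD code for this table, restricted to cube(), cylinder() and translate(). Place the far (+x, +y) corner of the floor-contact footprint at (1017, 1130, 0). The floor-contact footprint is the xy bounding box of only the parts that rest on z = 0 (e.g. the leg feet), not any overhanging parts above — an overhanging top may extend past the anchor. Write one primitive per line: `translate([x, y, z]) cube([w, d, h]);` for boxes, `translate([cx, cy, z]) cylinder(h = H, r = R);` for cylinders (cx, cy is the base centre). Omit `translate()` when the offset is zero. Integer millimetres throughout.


translate([321, 331, 669]) cube([744, 847, 34]);
translate([404, 414, 0]) cylinder(h = 669, r = 35);
translate([982, 414, 0]) cylinder(h = 669, r = 35);
translate([404, 1095, 0]) cylinder(h = 669, r = 35);
translate([982, 1095, 0]) cylinder(h = 669, r = 35);


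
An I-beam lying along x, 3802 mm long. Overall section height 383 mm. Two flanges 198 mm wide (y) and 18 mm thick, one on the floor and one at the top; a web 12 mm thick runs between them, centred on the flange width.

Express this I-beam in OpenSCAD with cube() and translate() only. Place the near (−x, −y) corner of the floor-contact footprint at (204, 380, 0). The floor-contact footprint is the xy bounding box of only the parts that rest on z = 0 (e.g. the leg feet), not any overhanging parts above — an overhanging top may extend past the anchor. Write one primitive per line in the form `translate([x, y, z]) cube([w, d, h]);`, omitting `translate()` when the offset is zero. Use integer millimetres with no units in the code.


translate([204, 380, 0]) cube([3802, 198, 18]);
translate([204, 473, 18]) cube([3802, 12, 347]);
translate([204, 380, 365]) cube([3802, 198, 18]);


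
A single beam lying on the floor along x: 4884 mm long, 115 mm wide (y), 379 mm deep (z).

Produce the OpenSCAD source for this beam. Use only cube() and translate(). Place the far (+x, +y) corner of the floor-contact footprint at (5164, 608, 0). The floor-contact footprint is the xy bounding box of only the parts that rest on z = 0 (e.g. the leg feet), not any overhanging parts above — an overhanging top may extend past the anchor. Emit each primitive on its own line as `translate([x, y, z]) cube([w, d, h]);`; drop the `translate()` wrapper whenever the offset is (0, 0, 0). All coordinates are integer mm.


translate([280, 493, 0]) cube([4884, 115, 379]);


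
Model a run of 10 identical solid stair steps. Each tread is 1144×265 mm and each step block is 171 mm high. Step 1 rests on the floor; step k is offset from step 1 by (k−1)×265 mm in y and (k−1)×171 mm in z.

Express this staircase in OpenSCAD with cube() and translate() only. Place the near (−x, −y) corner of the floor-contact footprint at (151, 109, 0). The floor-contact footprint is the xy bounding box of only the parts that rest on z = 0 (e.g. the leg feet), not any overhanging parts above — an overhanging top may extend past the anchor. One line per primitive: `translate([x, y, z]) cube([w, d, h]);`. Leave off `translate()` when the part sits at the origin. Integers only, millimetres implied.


translate([151, 109, 0]) cube([1144, 265, 171]);
translate([151, 374, 171]) cube([1144, 265, 171]);
translate([151, 639, 342]) cube([1144, 265, 171]);
translate([151, 904, 513]) cube([1144, 265, 171]);
translate([151, 1169, 684]) cube([1144, 265, 171]);
translate([151, 1434, 855]) cube([1144, 265, 171]);
translate([151, 1699, 1026]) cube([1144, 265, 171]);
translate([151, 1964, 1197]) cube([1144, 265, 171]);
translate([151, 2229, 1368]) cube([1144, 265, 171]);
translate([151, 2494, 1539]) cube([1144, 265, 171]);


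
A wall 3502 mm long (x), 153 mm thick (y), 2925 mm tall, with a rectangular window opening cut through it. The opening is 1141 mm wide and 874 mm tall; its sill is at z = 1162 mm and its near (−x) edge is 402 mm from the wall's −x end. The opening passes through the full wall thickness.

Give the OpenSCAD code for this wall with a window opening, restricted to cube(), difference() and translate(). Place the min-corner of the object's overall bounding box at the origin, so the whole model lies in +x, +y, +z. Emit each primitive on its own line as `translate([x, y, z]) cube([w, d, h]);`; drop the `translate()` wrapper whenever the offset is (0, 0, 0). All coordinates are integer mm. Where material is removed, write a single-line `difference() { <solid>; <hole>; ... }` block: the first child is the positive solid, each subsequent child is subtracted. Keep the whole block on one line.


difference() { cube([3502, 153, 2925]); translate([402, 0, 1162]) cube([1141, 153, 874]); }


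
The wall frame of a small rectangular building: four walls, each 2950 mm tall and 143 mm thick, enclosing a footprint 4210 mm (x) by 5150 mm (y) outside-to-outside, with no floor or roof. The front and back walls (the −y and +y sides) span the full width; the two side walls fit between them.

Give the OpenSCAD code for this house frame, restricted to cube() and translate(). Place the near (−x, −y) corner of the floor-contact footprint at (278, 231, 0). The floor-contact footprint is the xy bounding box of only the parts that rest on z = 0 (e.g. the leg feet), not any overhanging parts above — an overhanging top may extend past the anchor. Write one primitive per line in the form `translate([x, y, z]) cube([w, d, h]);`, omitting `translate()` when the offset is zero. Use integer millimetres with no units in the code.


translate([278, 231, 0]) cube([4210, 143, 2950]);
translate([278, 5238, 0]) cube([4210, 143, 2950]);
translate([278, 374, 0]) cube([143, 4864, 2950]);
translate([4345, 374, 0]) cube([143, 4864, 2950]);


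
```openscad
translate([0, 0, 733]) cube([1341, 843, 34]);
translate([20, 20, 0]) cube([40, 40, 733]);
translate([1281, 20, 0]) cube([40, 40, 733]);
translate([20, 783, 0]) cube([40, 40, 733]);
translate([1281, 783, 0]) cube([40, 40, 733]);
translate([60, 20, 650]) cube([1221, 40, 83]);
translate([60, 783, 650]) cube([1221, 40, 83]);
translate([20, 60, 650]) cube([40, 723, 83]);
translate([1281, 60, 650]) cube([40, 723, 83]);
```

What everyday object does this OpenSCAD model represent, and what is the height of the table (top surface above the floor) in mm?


A table. The table height is 767 mm.

A 1341×843×34 slab sits at z = 733 on four 40 mm square posts — a table. The top surface is at 733 + 34 = 767 mm.


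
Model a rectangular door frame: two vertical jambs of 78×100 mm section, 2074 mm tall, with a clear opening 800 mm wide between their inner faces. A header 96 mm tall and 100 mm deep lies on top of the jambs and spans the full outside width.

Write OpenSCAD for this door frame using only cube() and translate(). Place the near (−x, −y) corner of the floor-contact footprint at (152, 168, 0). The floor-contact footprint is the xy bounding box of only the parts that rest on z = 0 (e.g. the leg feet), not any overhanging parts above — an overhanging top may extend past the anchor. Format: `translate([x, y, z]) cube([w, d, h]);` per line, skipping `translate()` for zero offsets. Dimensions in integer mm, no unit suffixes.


translate([152, 168, 0]) cube([78, 100, 2074]);
translate([1030, 168, 0]) cube([78, 100, 2074]);
translate([152, 168, 2074]) cube([956, 100, 96]);


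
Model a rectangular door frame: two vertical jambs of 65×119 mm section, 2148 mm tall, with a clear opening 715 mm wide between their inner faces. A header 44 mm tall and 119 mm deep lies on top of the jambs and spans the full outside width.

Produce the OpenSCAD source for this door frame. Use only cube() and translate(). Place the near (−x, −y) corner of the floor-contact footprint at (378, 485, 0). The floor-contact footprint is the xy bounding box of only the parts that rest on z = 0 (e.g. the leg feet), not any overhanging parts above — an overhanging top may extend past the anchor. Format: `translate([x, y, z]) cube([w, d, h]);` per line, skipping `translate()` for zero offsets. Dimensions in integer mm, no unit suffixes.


translate([378, 485, 0]) cube([65, 119, 2148]);
translate([1158, 485, 0]) cube([65, 119, 2148]);
translate([378, 485, 2148]) cube([845, 119, 44]);


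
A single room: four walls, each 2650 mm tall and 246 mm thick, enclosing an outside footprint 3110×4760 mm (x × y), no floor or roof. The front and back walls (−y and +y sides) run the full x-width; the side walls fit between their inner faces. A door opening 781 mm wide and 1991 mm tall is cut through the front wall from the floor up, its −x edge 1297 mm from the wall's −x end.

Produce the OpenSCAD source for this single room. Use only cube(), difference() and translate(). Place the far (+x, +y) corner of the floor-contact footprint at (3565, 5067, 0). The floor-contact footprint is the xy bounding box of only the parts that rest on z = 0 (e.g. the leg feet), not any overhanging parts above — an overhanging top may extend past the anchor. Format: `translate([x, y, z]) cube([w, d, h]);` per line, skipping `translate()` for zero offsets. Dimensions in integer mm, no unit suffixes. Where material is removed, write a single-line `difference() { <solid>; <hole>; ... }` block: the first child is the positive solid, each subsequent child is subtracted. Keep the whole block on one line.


difference() { translate([455, 307, 0]) cube([3110, 246, 2650]); translate([1752, 307, 0]) cube([781, 246, 1991]); }
translate([455, 4821, 0]) cube([3110, 246, 2650]);
translate([455, 553, 0]) cube([246, 4268, 2650]);
translate([3319, 553, 0]) cube([246, 4268, 2650]);


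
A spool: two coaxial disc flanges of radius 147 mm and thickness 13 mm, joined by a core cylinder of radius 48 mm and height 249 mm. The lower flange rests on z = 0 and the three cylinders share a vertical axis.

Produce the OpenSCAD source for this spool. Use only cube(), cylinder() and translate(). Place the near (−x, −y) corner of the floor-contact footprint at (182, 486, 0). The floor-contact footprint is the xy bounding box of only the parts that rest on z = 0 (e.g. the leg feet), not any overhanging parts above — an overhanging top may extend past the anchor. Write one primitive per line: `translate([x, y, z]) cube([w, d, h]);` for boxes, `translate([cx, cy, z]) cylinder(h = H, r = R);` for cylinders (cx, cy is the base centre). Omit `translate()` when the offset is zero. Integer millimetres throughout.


translate([329, 633, 0]) cylinder(h = 13, r = 147);
translate([329, 633, 13]) cylinder(h = 249, r = 48);
translate([329, 633, 262]) cylinder(h = 13, r = 147);


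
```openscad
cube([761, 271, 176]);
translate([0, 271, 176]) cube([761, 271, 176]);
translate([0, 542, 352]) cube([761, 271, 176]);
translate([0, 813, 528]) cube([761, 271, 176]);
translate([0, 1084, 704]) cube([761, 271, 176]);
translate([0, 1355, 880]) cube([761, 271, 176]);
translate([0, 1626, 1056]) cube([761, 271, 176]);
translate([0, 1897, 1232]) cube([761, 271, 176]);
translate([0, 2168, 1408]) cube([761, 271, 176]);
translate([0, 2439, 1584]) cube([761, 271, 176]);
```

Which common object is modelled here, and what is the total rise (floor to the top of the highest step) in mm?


A staircase. The total rise is 1760 mm.

10 identical blocks, each offset up and back from the previous — a staircase. Each step is 176 mm tall and there are 10 of them, so the total rise is 10 × 176 = 1760 mm.


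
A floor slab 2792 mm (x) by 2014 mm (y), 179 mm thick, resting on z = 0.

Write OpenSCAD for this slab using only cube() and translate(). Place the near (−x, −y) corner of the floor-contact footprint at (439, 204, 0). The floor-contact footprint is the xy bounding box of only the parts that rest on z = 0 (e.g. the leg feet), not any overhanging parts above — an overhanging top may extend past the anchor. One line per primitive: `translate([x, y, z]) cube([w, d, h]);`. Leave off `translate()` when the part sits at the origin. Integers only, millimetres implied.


translate([439, 204, 0]) cube([2792, 2014, 179]);


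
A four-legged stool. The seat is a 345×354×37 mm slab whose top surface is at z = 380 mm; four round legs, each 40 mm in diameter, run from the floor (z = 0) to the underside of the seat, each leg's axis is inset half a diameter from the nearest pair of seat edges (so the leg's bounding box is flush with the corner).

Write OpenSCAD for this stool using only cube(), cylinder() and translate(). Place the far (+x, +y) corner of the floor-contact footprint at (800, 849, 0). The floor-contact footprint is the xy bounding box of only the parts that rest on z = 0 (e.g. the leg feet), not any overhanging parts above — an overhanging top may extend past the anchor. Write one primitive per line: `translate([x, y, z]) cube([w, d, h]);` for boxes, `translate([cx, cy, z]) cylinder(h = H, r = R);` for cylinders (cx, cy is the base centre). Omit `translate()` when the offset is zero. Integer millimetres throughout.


translate([455, 495, 343]) cube([345, 354, 37]);
translate([475, 515, 0]) cylinder(h = 343, r = 20);
translate([780, 515, 0]) cylinder(h = 343, r = 20);
translate([475, 829, 0]) cylinder(h = 343, r = 20);
translate([780, 829, 0]) cylinder(h = 343, r = 20);
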